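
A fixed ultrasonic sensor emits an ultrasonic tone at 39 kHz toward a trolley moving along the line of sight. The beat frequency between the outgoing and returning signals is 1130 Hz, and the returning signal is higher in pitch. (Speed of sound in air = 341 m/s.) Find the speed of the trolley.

4.9 m/s

Double Doppler shift off a moving reflector: f₂ = f₀ · (v + u)/(v − u) (u > 0 toward emitter).
Returning signal is higher, so f₂ = f₀ + Δf = 39000 + 1130 = 40130 Hz.
Rearranging, u = v · (f₂ − f₀)/(f₂ + f₀) = 341 × 1130/79130 ≈ 4.9 m/s.
So the trolley is moving at 4.9 m/s toward the emitter.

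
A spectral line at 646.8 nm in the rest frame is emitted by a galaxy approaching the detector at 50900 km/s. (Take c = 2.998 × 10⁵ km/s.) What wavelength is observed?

544.9 nm

β = v/c = 50900/299800 = 0.1698.
Relativistic Doppler for wavelength: λ' = λ₀ · √((1 − β)/(1 + β)).
λ' = 646.8 × √(0.8302/1.1698) = 646.8 × 0.84245 ≈ 544.9 nm.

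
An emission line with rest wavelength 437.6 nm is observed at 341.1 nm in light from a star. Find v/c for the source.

λ'/λ₀ = 0.7795 < 1 (blueshift), so the source is approaching.
λ'/λ₀ = √((1 − β)/(1 + β)) for an approaching source ⇒ β = (1 − r²)/(1 + r²) with r = λ'/λ₀.
β = (1 − 0.6076)/(1 + 0.6076) ≈ 0.244.

0.244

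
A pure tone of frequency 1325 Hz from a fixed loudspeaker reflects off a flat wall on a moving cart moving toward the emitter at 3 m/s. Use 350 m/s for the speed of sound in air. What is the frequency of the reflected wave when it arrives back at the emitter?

The flat wall on a moving cart first receives the wave as a moving observer: f₁ = f₀ · (v + u)/v = 1325 × (350 + 3)/350 ≈ 1336 Hz.
On reflection it acts as a source moving toward the stationary detector: f₂ = f₁ · v/(v − u) = 1336 × 350/347 ≈ 1348 Hz.

1348 Hz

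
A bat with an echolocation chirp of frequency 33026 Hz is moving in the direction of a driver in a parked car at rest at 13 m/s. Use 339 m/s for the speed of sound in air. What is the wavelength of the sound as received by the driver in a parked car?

Only the source moves, toward the listener, so f' = f · v/(v − v_s).
f' = 33026 × 339/(339 − 13) ≈ 34343 Hz.
λ' = v/f' = 339/34343 ≈ 9.87 mm.

9.87 mm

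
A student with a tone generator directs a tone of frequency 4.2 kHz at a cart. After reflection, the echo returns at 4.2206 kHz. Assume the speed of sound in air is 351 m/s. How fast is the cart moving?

0.86 m/s

Double Doppler shift off a moving reflector: f₂ = f₀ · (v + u)/(v − u) (u > 0 toward emitter).
Rearranging, u = v · (f₂ − f₀)/(f₂ + f₀) = 351 × 0.0206/8.4206 ≈ 0.86 m/s.
So the cart is moving at 0.86 m/s toward the emitter.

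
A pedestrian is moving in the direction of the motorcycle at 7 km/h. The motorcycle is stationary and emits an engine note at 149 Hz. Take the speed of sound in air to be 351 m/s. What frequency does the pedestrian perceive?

150 Hz

7 km/h = 1.944 m/s.
Only the observer moves, toward the source, so f' = f · (v + v_o)/v.
f' = 149 × (351 + 1.944)/351 = 149 × 352.94/351 ≈ 150 Hz.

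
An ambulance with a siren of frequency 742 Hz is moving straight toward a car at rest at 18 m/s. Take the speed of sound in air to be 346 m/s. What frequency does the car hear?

With the source moving toward a stationary observer, f' = f · v/(v − v_s).
f' = 742 × 346/(346 − 18) = 742 × 346/328 ≈ 783 Hz.

783 Hz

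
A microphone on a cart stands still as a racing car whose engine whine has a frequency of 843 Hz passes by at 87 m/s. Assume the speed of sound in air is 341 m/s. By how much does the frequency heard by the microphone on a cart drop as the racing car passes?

460 Hz

Approaching: f₁ = f · v/(v − v_s) = 843 × 341/254 ≈ 1132 Hz.
Receding: f₂ = f · v/(v + v_s) = 843 × 341/428 ≈ 672 Hz.
Drop: f₁ − f₂ = 2f·v·v_s/(v² − v_s²) = 2 × 843 × 341 × 87/(341² − 87²) ≈ 460 Hz.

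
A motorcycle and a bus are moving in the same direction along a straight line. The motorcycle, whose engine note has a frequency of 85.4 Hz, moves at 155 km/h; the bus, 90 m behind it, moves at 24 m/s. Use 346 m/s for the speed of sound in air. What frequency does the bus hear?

81 Hz

155 km/h = 43.06 m/s.
The bus is behind, so the motorcycle is moving away from it while the bus is moving toward the motorcycle.
General Doppler shift: f' = f · (v + v_o)/(v + v_s).
f' = 85.4 × (346 + 24)/(346 + 43.06) = 85.4 × 370/389.06 ≈ 81 Hz.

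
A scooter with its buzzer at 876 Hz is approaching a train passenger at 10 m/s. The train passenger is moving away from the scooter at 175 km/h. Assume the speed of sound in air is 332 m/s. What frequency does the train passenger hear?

175 km/h = 48.61 m/s.
With source approaching and observer receding, f' = f · (v − v_o)/(v − v_s).
f' = 876 × (332 − 48.61)/(332 − 10) = 876 × 283.39/322 ≈ 771 Hz.

771 Hz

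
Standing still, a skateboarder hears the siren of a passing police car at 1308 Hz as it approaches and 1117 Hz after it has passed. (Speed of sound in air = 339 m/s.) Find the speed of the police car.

f₁/f₂ = (v + v_s)/(v − v_s), so v_s = v · (f₁ − f₂)/(f₁ + f₂).
v_s = 339 × (1308 − 1117)/(1308 + 1117) = 339 × 191/2425 ≈ 27 m/s.

27 m/s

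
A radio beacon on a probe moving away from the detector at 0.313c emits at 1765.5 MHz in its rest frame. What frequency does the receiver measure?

Relativistic Doppler for frequency: f' = f₀ · √((1 − β)/(1 + β)).
f' = 1765.5 × √(0.6870/1.3130) = 1765.5 × 0.72335 ≈ 1277.1 MHz.

1277.1 MHz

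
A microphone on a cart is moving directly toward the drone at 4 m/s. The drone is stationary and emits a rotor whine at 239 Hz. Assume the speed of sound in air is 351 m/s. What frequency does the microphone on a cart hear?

Moving observer, stationary source: f' = f · (v + v_o)/v.
f' = 239 × (351 + 4)/351 = 239 × 355/351 ≈ 242 Hz.

242 Hz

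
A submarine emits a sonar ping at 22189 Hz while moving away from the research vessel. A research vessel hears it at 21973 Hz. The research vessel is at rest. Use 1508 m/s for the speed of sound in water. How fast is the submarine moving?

14.8 m/s

f' = f · v/(v + v_s) ⇒ v_s = v · |1 − f/f'|.
v_s = 1508 × |1 − 22189/21973| = 1508 × 0.00983 ≈ 14.8 m/s.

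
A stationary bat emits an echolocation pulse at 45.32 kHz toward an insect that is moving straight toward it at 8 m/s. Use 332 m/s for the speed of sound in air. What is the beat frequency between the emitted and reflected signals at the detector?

The insect first receives the wave as a moving observer: f₁ = f₀ · (v + u)/v = 45.32 × (332 + 8)/332 ≈ 46.41 kHz.
On reflection it acts as a source moving toward the stationary detector: f₂ = f₁ · v/(v − u) = 46.41 × 332/324 ≈ 47.56 kHz.
Equivalently f₂ = f₀ · (v + u)/(v − u).
Beat frequency (with f₀ = 45320 Hz): |f₂ − f₀| = 2u·f₀/(v − u) = 2 × 8 × 45320/324 ≈ 2238 Hz.

2238 Hz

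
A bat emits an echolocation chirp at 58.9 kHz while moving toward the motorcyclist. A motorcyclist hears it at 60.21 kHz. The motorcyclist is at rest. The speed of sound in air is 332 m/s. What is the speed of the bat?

7.2 m/s

f' = f · v/(v − v_s) ⇒ v_s = v · |1 − f/f'|.
v_s = 332 × |1 − 58.9/60.21| = 332 × 0.02176 ≈ 7.2 m/s.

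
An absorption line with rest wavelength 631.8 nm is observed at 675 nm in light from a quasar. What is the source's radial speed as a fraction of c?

0.066c

λ'/λ₀ = 1.0684 > 1 (redshift), so the source is receding.
λ'/λ₀ = √((1 + β)/(1 − β)) for a receding source ⇒ β = (r² − 1)/(r² + 1) with r = λ'/λ₀.
β = (1.1414 − 1)/(1.1414 + 1) ≈ 0.066.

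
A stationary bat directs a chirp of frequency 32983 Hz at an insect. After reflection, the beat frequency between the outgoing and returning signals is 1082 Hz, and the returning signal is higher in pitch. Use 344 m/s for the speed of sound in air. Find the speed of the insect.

Double Doppler shift off a moving reflector: f₂ = f₀ · (v + u)/(v − u) (u > 0 toward emitter).
Returning signal is higher, so f₂ = f₀ + Δf = 32983 + 1082 = 34065 Hz.
Rearranging, u = v · (f₂ − f₀)/(f₂ + f₀) = 344 × 1082/67048 ≈ 5.6 m/s.
So the insect is moving at 5.6 m/s toward the emitter.

5.6 m/s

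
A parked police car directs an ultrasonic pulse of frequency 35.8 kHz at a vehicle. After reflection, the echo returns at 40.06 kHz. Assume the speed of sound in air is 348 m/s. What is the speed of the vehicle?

Double Doppler shift off a moving reflector: f₂ = f₀ · (v + u)/(v − u) (u > 0 toward emitter).
Rearranging, u = v · (f₂ − f₀)/(f₂ + f₀) = 348 × 4.26/75.86 ≈ 19.5 m/s.
So the vehicle is moving at 19.5 m/s toward the emitter.

19.5 m/s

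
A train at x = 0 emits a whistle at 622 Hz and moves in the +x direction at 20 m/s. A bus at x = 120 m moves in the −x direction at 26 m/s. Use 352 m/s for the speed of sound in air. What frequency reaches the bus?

708 Hz

The observer lies on the +x side, so the source is heading toward the observer and the observer is heading toward the source.
General Doppler shift: f' = f · (v + v_o)/(v − v_s).
f' = 622 × (352 + 26)/(352 − 20) = 622 × 378/332 ≈ 708 Hz.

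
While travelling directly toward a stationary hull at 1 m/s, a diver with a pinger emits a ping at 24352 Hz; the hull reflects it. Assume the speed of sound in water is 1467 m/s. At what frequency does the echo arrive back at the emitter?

The hull receives the sound from a moving source: f₁ = f₀ · v/(v − v_e) = 24352 × 1467/1466 ≈ 24369 Hz.
On the return leg the diver with a pinger is a moving observer: f₂ = f₁ · (v + v_e)/v = 24369 × 1468/1467 ≈ 24385 Hz.
Equivalently f₂ = f₀ · (v + v_e)/(v − v_e).

24385 Hz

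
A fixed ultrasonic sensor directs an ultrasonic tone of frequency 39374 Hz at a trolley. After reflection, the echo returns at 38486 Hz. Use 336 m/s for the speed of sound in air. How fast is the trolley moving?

3.8 m/s

Double Doppler shift off a moving reflector: f₂ = f₀ · (v + u)/(v − u) (u > 0 toward emitter).
Rearranging, u = v · (f₂ − f₀)/(f₂ + f₀) = 336 × -888/77860 ≈ -3.8 m/s.
So the trolley is moving at 3.8 m/s away from the emitter.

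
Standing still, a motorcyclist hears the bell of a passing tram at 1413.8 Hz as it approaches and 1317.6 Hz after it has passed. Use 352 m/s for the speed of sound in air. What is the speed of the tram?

f₁/f₂ = (v + v_s)/(v − v_s), so v_s = v · (f₁ − f₂)/(f₁ + f₂).
v_s = 352 × (1413.8 − 1317.6)/(1413.8 + 1317.6) = 352 × 96.2/2731.4 ≈ 12.4 m/s.

12.4 m/s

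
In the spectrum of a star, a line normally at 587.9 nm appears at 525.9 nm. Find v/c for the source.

0.111

λ'/λ₀ = 0.8945 < 1 (blueshift), so the source is approaching.
λ'/λ₀ = √((1 − β)/(1 + β)) for an approaching source ⇒ β = (1 − r²)/(1 + r²) with r = λ'/λ₀.
β = (1 − 0.8002)/(1 + 0.8002) ≈ 0.111.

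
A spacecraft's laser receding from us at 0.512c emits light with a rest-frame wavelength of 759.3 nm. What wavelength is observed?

Relativistic Doppler for wavelength: λ' = λ₀ · √((1 + β)/(1 − β)).
λ' = 759.3 × √(1.5120/0.4880) = 759.3 × 1.76022 ≈ 1336.5 nm.

1336.5 nm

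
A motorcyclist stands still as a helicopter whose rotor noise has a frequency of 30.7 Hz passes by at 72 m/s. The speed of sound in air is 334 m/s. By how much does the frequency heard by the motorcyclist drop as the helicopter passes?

13.9 Hz

Approaching: f₁ = f · v/(v − v_s) = 30.7 × 334/262 ≈ 39.1 Hz.
Receding: f₂ = f · v/(v + v_s) = 30.7 × 334/406 ≈ 25.3 Hz.
Drop: f₁ − f₂ = 2f·v·v_s/(v² − v_s²) = 2 × 30.7 × 334 × 72/(334² − 72²) ≈ 13.9 Hz.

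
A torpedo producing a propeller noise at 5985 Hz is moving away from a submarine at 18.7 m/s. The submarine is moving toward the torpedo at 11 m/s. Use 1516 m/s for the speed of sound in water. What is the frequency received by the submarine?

Both move, so f' = f · (v + v_o)/(v + v_s).
f' = 5985 × (1516 + 11)/(1516 + 18.7) = 5985 × 1527/1534.7 ≈ 5955 Hz.

5955 Hz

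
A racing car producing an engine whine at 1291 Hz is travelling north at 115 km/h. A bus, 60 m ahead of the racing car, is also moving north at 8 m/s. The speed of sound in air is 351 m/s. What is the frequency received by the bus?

115 km/h = 31.94 m/s.
The bus is ahead, so the racing car is moving toward it while the bus is moving away from the racing car.
Both move, so f' = f · (v − v_o)/(v − v_s).
f' = 1291 × (351 − 8)/(351 − 31.94) = 1291 × 343/319.06 ≈ 1388 Hz.

1388 Hz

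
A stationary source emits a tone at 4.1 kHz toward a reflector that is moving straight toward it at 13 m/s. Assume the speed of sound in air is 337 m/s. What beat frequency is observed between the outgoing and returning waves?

329 Hz

The reflector first receives the wave as a moving observer: f₁ = f₀ · (v + u)/v = 4.1 × (337 + 13)/337 ≈ 4.258 kHz.
The reflection then acts as a moving source: f₂ = f₁ · v/(v − u) ≈ 4.429 kHz.
Beat frequency (with f₀ = 4100 Hz): |f₂ − f₀| = 2u·f₀/(v − u) = 2 × 13 × 4100/324 ≈ 329 Hz.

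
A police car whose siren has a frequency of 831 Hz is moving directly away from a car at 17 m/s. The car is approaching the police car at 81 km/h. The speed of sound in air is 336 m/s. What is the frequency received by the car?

81 km/h = 22.5 m/s.
With source receding and observer approaching, f' = f · (v + v_o)/(v + v_s).
f' = 831 × (336 + 22.5)/(336 + 17) = 831 × 358.5/353 ≈ 844 Hz.

844 Hz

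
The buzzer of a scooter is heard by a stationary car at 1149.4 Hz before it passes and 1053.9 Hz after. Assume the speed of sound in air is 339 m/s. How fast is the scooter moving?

14.7 m/s

f₁/f₂ = (v + v_s)/(v − v_s), so v_s = v · (f₁ − f₂)/(f₁ + f₂).
v_s = 339 × (1149.4 − 1053.9)/(1149.4 + 1053.9) = 339 × 95.5/2203.3 ≈ 14.7 m/s.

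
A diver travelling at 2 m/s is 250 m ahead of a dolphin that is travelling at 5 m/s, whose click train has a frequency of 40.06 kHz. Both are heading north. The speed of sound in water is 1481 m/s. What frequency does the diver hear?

The diver is ahead, so the dolphin is moving toward it while the diver is moving away from the dolphin.
With source approaching and observer receding, f' = f · (v − v_o)/(v − v_s).
f' = 40.06 × (1481 − 2)/(1481 − 5) = 40.06 × 1479/1476 ≈ 40.1 kHz.

40.1 kHz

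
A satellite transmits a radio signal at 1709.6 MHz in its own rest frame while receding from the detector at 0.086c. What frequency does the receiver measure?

1568.4 MHz

Relativistic Doppler for frequency: f' = f₀ · √((1 − β)/(1 + β)).
f' = 1709.6 × √(0.9140/1.0860) = 1709.6 × 0.91740 ≈ 1568.4 MHz.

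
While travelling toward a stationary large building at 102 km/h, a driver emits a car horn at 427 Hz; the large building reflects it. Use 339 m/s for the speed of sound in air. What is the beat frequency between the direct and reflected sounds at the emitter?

102 km/h = 28.33 m/s.
The large building receives the sound from a moving source: f₁ = f₀ · v/(v − v_e) = 427 × 339/310.67 ≈ 465.9 Hz.
On the return leg the driver is a moving observer: f₂ = f₁ · (v + v_e)/v = 465.9 × 367.33/339 ≈ 504.9 Hz.
Equivalently f₂ = f₀ · (v + v_e)/(v − v_e).
Beat against the emitted tone: |f₂ − f₀| = 2v_e·f₀/(v − v_e) = 2 × 28.33 × 427/310.67 ≈ 78 Hz.

78 Hz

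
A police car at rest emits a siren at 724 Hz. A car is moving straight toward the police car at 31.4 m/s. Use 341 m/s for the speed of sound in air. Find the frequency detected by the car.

Only the observer moves, toward the source, so f' = f · (v + v_o)/v.
f' = 724 × (341 + 31.4)/341 = 724 × 372.4/341 ≈ 791 Hz.

791 Hz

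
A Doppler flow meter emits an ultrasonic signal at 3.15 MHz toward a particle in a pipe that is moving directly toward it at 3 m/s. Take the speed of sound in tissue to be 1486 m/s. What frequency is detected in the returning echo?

The particle in a pipe first receives the wave as a moving observer: f₁ = f₀ · (v + u)/v = 3.15 × (1486 + 3)/1486 ≈ 3.156 MHz.
On reflection it acts as a source moving toward the stationary detector: f₂ = f₁ · v/(v − u) = 3.156 × 1486/1483 ≈ 3.163 MHz.

3.163 MHz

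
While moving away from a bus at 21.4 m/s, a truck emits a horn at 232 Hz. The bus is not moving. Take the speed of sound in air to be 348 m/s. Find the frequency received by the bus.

Only the source moves, away from the listener, so f' = f · v/(v + v_s).
f' = 232 × 348/(348 + 21.4) = 232 × 348/369.4 ≈ 219 Hz.

219 Hz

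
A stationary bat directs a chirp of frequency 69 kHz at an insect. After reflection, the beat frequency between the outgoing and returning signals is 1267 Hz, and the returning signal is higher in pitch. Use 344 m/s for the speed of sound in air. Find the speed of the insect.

3.1 m/s

Double Doppler shift off a moving reflector: f₂ = f₀ · (v + u)/(v − u) (u > 0 toward emitter).
Returning signal is higher, so f₂ = f₀ + Δf = 69000 + 1267 = 70267 Hz.
Rearranging, u = v · (f₂ − f₀)/(f₂ + f₀) = 344 × 1267/139267 ≈ 3.1 m/s.
So the insect is moving at 3.1 m/s toward the emitter.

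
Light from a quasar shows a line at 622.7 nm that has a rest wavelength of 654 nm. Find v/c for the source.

0.049

λ'/λ₀ = 0.9521 < 1 (blueshift), so the source is approaching.
λ'/λ₀ = √((1 − β)/(1 + β)) for an approaching source ⇒ β = (1 − r²)/(1 + r²) with r = λ'/λ₀.
β = (1 − 0.9066)/(1 + 0.9066) ≈ 0.049.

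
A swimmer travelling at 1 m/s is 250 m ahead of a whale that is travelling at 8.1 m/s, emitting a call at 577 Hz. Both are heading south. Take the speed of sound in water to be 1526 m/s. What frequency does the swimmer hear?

580 Hz

The swimmer is ahead, so the whale is moving toward it while the swimmer is moving away from the whale.
With source approaching and observer receding, f' = f · (v − v_o)/(v − v_s).
f' = 577 × (1526 − 1)/(1526 − 8.1) = 577 × 1525/1517.9 ≈ 580 Hz.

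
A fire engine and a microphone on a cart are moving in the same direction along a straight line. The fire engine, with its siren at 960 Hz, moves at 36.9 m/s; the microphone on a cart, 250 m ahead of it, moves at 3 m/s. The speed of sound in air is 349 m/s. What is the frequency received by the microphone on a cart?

The microphone on a cart is ahead, so the fire engine is moving toward it while the microphone on a cart is moving away from the fire engine.
General Doppler shift: f' = f · (v − v_o)/(v − v_s).
f' = 960 × (349 − 3)/(349 − 36.9) = 960 × 346/312.1 ≈ 1064 Hz.

1064 Hz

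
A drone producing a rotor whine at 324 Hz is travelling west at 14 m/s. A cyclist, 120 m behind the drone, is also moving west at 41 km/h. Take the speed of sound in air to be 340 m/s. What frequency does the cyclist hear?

322 Hz

41 km/h = 11.39 m/s.
The cyclist is behind, so the drone is moving away from it while the cyclist is moving toward the drone.
Both move, so f' = f · (v + v_o)/(v + v_s).
f' = 324 × (340 + 11.39)/(340 + 14) = 324 × 351.39/354 ≈ 322 Hz.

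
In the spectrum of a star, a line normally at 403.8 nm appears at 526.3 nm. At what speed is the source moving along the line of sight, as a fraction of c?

λ'/λ₀ = 1.3034 > 1 (redshift), so the source is receding.
λ'/λ₀ = √((1 + β)/(1 − β)) for a receding source ⇒ β = (r² − 1)/(r² + 1) with r = λ'/λ₀.
β = (1.6988 − 1)/(1.6988 + 1) ≈ 0.259.

0.259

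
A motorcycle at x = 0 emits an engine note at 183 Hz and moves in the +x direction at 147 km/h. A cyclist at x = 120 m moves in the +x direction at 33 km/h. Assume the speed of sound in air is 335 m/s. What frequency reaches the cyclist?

203 Hz

147 km/h = 40.83 m/s; 33 km/h = 9.167 m/s.
The observer lies on the +x side, so the source is heading toward the observer and the observer is heading away from the source.
General Doppler shift: f' = f · (v − v_o)/(v − v_s).
f' = 183 × (335 − 9.167)/(335 − 40.83) = 183 × 325.83/294.17 ≈ 203 Hz.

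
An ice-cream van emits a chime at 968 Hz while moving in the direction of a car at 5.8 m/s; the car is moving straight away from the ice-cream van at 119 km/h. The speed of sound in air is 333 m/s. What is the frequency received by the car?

119 km/h = 33.06 m/s.
With source approaching and observer receding, f' = f · (v − v_o)/(v − v_s).
f' = 968 × (333 − 33.06)/(333 − 5.8) = 968 × 299.94/327.2 ≈ 887 Hz.

887 Hz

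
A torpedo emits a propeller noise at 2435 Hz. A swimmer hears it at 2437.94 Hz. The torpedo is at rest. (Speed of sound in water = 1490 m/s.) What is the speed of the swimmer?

f' > f, so the swimmer is approaching.
f' = f · (v + v_o)/v ⇒ v_o = v · |f'/f − 1|.
v_o = 1490 × |2437.94/2435 − 1| = 1490 × 0.001207 ≈ 1.80 m/s.

1.80 m/s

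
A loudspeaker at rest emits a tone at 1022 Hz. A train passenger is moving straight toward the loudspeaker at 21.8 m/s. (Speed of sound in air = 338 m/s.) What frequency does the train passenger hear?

1088 Hz

Only the observer moves, toward the source, so f' = f · (v + v_o)/v.
f' = 1022 × (338 + 21.8)/338 = 1022 × 359.8/338 ≈ 1088 Hz.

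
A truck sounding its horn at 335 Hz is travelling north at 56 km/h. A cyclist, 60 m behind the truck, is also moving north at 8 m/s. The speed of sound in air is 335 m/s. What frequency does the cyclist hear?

328 Hz

56 km/h = 15.56 m/s.
The cyclist is behind, so the truck is moving away from it while the cyclist is moving toward the truck.
General Doppler shift: f' = f · (v + v_o)/(v + v_s).
f' = 335 × (335 + 8)/(335 + 15.56) = 335 × 343/350.56 ≈ 328 Hz.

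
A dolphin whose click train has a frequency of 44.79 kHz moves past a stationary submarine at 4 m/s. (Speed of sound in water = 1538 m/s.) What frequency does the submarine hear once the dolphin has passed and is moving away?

44.7 kHz

Receding: f₂ = f · v/(v + v_s) = 44.79 × 1538/1542 ≈ 44.7 kHz.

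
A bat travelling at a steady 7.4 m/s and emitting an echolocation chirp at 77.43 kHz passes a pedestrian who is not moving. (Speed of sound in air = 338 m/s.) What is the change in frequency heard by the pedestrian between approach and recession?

3.39 kHz

Approaching: f₁ = f · v/(v − v_s) = 77.43 × 338/330.6 ≈ 79.16 kHz.
Receding: f₂ = f · v/(v + v_s) = 77.43 × 338/345.4 ≈ 75.77 kHz.
Drop: f₁ − f₂ = 2f·v·v_s/(v² − v_s²) = 2 × 77.43 × 338 × 7.4/(338² − 7.4²) ≈ 3.39 kHz.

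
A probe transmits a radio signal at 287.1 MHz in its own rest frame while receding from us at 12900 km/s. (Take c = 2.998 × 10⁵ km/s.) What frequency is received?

275.0 MHz

β = v/c = 12900/299800 = 0.0430.
Relativistic Doppler for frequency: f' = f₀ · √((1 − β)/(1 + β)).
f' = 287.1 × √(0.9570/1.0430) = 287.1 × 0.95786 ≈ 275.0 MHz.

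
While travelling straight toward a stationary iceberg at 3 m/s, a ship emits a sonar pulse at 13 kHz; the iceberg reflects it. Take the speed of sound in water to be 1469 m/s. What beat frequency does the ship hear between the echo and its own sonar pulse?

The iceberg receives the sound from a moving source: f₁ = f₀ · v/(v − v_e) = 13 × 1469/1466 ≈ 13.0266 kHz.
On the return leg the ship is a moving observer: f₂ = f₁ · (v + v_e)/v = 13.0266 × 1472/1469 ≈ 13.0532 kHz.
Beat against the emitted tone (with f₀ = 13000 Hz): |f₂ − f₀| = 2v_e·f₀/(v − v_e) = 2 × 3 × 13000/1466 ≈ 53.2 Hz.

53.2 Hz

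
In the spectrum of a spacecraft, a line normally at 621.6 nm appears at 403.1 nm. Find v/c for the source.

λ'/λ₀ = 0.6485 < 1 (blueshift), so the source is approaching.
λ'/λ₀ = √((1 − β)/(1 + β)) for an approaching source ⇒ β = (1 − r²)/(1 + r²) with r = λ'/λ₀.
β = (1 − 0.4205)/(1 + 0.4205) ≈ 0.408.

0.408c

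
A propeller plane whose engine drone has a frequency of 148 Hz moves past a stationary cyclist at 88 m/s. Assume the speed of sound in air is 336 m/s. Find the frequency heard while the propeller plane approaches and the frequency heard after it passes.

201 Hz approaching; 117 Hz receding

Approaching: f₁ = f · v/(v − v_s) = 148 × 336/248 ≈ 201 Hz.
Receding: f₂ = f · v/(v + v_s) = 148 × 336/424 ≈ 117 Hz.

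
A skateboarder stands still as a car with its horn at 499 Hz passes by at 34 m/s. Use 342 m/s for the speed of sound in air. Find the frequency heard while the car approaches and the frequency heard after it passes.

554 Hz approaching; 454 Hz receding

Approaching: f₁ = f · v/(v − v_s) = 499 × 342/308 ≈ 554 Hz.
Receding: f₂ = f · v/(v + v_s) = 499 × 342/376 ≈ 454 Hz.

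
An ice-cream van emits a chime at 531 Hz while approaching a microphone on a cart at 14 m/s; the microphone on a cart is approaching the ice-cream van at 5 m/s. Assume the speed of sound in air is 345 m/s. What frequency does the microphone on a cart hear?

561 Hz

Both move, so f' = f · (v + v_o)/(v − v_s).
f' = 531 × (345 + 5)/(345 − 14) = 531 × 350/331 ≈ 561 Hz.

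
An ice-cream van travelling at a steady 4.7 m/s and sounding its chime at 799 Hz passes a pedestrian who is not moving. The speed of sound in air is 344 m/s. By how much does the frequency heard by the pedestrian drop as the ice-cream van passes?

21.8 Hz

Approaching: f₁ = f · v/(v − v_s) = 799 × 344/339.3 ≈ 810.1 Hz.
Receding: f₂ = f · v/(v + v_s) = 799 × 344/348.7 ≈ 788.2 Hz.
Drop: f₁ − f₂ = 2f·v·v_s/(v² − v_s²) = 2 × 799 × 344 × 4.7/(344² − 4.7²) ≈ 21.8 Hz.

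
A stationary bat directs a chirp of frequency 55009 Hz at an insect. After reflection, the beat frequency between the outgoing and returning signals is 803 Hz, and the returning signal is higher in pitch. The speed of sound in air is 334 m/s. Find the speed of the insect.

Double Doppler shift off a moving reflector: f₂ = f₀ · (v + u)/(v − u) (u > 0 toward emitter).
Returning signal is higher, so f₂ = f₀ + Δf = 55009 + 803 = 55812 Hz.
Rearranging, u = v · (f₂ − f₀)/(f₂ + f₀) = 334 × 803/110821 ≈ 2.42 m/s.
So the insect is moving at 2.42 m/s toward the emitter.

2.42 m/s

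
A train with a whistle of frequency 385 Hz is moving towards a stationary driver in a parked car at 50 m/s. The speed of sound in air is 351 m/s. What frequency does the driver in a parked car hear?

With the source moving toward a stationary observer, f' = f · v/(v − v_s).
f' = 385 × 351/(351 − 50) = 385 × 351/301 ≈ 449 Hz.

449 Hz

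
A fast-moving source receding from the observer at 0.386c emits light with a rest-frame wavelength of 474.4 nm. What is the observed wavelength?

712.8 nm

Relativistic Doppler for wavelength: λ' = λ₀ · √((1 + β)/(1 − β)).
λ' = 474.4 × √(1.3860/0.6140) = 474.4 × 1.50244 ≈ 712.8 nm.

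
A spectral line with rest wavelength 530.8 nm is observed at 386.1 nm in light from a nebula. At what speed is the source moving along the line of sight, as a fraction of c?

λ'/λ₀ = 0.7274 < 1 (blueshift), so the source is approaching.
λ'/λ₀ = √((1 − β)/(1 + β)) for an approaching source ⇒ β = (1 − r²)/(1 + r²) with r = λ'/λ₀.
β = (1 − 0.5291)/(1 + 0.5291) ≈ 0.308.

0.308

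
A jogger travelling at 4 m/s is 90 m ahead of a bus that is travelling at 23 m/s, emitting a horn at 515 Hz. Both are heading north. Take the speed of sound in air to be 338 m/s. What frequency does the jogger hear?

The jogger is ahead, so the bus is moving toward it while the jogger is moving away from the bus.
With source approaching and observer receding, f' = f · (v − v_o)/(v − v_s).
f' = 515 × (338 − 4)/(338 − 23) = 515 × 334/315 ≈ 546 Hz.

546 Hz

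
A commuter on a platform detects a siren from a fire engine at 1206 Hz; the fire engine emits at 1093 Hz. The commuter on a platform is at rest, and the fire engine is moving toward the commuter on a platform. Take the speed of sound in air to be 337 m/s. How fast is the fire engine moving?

f' = f · v/(v − v_s) ⇒ v_s = v · |1 − f/f'|.
v_s = 337 × |1 − 1093/1206| = 337 × 0.0937 ≈ 32 m/s.

32 m/s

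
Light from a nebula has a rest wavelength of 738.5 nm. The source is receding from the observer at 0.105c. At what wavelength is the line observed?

820.6 nm

Relativistic Doppler for wavelength: λ' = λ₀ · √((1 + β)/(1 − β)).
λ' = 738.5 × √(1.1050/0.8950) = 738.5 × 1.11114 ≈ 820.6 nm.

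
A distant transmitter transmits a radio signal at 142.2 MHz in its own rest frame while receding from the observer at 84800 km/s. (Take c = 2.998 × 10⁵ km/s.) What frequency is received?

106.3 MHz

β = v/c = 84800/299800 = 0.2829.
Relativistic Doppler for frequency: f' = f₀ · √((1 − β)/(1 + β)).
f' = 142.2 × √(0.7171/1.2829) = 142.2 × 0.74768 ≈ 106.3 MHz.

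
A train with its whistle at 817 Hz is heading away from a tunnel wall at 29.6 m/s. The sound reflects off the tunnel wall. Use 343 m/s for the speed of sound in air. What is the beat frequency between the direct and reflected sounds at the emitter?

130 Hz

The tunnel wall receives the sound from a moving source: f₁ = f₀ · v/(v + v_e) = 817 × 343/372.6 ≈ 752.1 Hz.
On the return leg the train is a moving observer: f₂ = f₁ · (v − v_e)/v = 752.1 × 313.4/343 ≈ 687.2 Hz.
Beat against the emitted tone: |f₂ − f₀| = 2v_e·f₀/(v + v_e) = 2 × 29.6 × 817/372.6 ≈ 130 Hz.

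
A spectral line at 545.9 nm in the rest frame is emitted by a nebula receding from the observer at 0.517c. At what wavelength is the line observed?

Relativistic Doppler for wavelength: λ' = λ₀ · √((1 + β)/(1 − β)).
λ' = 545.9 × √(1.5170/0.4830) = 545.9 × 1.77223 ≈ 967.5 nm.

967.5 nm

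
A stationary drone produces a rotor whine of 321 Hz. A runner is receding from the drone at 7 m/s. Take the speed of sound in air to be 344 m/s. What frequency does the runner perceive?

Only the observer moves, away from the source, so f' = f · (v − v_o)/v.
f' = 321 × (344 − 7)/344 = 321 × 337/344 ≈ 314 Hz.

314 Hz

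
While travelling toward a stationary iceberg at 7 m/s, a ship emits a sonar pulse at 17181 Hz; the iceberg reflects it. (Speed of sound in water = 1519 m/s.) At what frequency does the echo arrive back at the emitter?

The iceberg receives the sound from a moving source: f₁ = f₀ · v/(v − v_e) = 17181 × 1519/1512 ≈ 17261 Hz.
On the return leg the ship is a moving observer: f₂ = f₁ · (v + v_e)/v = 17261 × 1526/1519 ≈ 17340 Hz.
Equivalently f₂ = f₀ · (v + v_e)/(v − v_e).

17340 Hz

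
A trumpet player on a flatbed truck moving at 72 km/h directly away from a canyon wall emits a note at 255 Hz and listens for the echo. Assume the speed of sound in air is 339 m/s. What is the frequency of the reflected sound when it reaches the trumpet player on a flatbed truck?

227 Hz

72 km/h = 20 m/s.
The canyon wall receives the sound from a moving source: f₁ = f₀ · v/(v + v_e) = 255 × 339/359 ≈ 241 Hz.
On the return leg the trumpet player on a flatbed truck is a moving observer: f₂ = f₁ · (v − v_e)/v = 241 × 319/339 ≈ 227 Hz.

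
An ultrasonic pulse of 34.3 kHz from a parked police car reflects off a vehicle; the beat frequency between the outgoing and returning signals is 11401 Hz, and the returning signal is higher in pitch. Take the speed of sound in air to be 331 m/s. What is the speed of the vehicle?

Double Doppler shift off a moving reflector: f₂ = f₀ · (v + u)/(v − u) (u > 0 toward emitter).
Returning signal is higher, so f₂ = f₀ + Δf = 34300 + 11401 = 45701 Hz.
Rearranging, u = v · (f₂ − f₀)/(f₂ + f₀) = 331 × 11401/80001 ≈ 47 m/s.
So the vehicle is moving at 47 m/s toward the emitter.

47 m/s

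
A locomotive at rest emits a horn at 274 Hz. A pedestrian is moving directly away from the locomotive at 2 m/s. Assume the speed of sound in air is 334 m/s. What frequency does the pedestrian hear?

Only the observer moves, away from the source, so f' = f · (v − v_o)/v.
f' = 274 × (334 − 2)/334 = 274 × 332/334 ≈ 272 Hz.

272 Hz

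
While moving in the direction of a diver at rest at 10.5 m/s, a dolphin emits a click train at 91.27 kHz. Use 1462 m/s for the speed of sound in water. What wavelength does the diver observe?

1.6 cm

Moving source, stationary observer: f' = f · v/(v − v_s) since the source is approaching.
f' = 91.27 × 1462/(1462 − 10.5) ≈ 91.9 kHz.
λ' = v/f' = 1462/91930.2 ≈ 1.6 cm.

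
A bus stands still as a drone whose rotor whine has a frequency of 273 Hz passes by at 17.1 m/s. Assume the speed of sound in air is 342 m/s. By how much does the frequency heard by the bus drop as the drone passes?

Approaching: f₁ = f · v/(v − v_s) = 273 × 342/324.9 ≈ 287.4 Hz.
Receding: f₂ = f · v/(v + v_s) = 273 × 342/359.1 ≈ 260.0 Hz.
Drop: f₁ − f₂ = 2f·v·v_s/(v² − v_s²) = 2 × 273 × 342 × 17.1/(342² − 17.1²) ≈ 27.4 Hz.

27.4 Hz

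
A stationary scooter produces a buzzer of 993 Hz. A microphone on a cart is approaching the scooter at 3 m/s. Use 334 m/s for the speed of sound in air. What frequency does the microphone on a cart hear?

Moving observer, stationary source: f' = f · (v + v_o)/v.
f' = 993 × (334 + 3)/334 = 993 × 337/334 ≈ 1002 Hz.

1002 Hz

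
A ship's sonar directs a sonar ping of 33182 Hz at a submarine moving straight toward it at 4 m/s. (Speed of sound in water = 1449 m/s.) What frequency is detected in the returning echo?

33366 Hz

The submarine first receives the wave as a moving observer: f₁ = f₀ · (v + u)/v = 33182 × (1449 + 4)/1449 ≈ 33274 Hz.
The reflection then acts as a moving source: f₂ = f₁ · v/(v − u) ≈ 33366 Hz.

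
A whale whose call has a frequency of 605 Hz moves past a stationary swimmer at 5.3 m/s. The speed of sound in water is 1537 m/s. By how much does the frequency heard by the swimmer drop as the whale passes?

Approaching: f₁ = f · v/(v − v_s) = 605 × 1537/1531.7 ≈ 607.09 Hz.
Receding: f₂ = f · v/(v + v_s) = 605 × 1537/1542.3 ≈ 602.92 Hz.
Drop: f₁ − f₂ = 2f·v·v_s/(v² − v_s²) = 2 × 605 × 1537 × 5.3/(1537² − 5.3²) ≈ 4.17 Hz.

4.17 Hz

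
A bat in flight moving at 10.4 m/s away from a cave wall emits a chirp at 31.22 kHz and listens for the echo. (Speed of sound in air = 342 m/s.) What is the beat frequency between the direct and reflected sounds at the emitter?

The cave wall receives the sound from a moving source: f₁ = f₀ · v/(v + v_e) = 31.22 × 342/352.4 ≈ 30.299 kHz.
On the return leg the bat in flight is a moving observer: f₂ = f₁ · (v − v_e)/v = 30.299 × 331.6/342 ≈ 29.377 kHz.
Equivalently f₂ = f₀ · (v − v_e)/(v + v_e).
Beat against the emitted tone (with f₀ = 31220 Hz): |f₂ − f₀| = 2v_e·f₀/(v + v_e) = 2 × 10.4 × 31220/352.4 ≈ 1843 Hz.

1843 Hz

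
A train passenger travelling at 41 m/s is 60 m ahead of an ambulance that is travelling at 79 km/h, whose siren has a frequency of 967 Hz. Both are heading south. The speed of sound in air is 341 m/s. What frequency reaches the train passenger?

79 km/h = 21.94 m/s.
The train passenger is ahead, so the ambulance is moving toward it while the train passenger is moving away from the ambulance.
Both move, so f' = f · (v − v_o)/(v − v_s).
f' = 967 × (341 − 41)/(341 − 21.94) = 967 × 300/319.06 ≈ 909 Hz.

909 Hz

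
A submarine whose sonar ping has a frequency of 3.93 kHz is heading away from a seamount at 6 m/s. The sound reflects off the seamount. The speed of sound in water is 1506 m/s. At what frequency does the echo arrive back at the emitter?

3.90 kHz

The seamount receives the sound from a moving source: f₁ = f₀ · v/(v + v_e) = 3.93 × 1506/1512 ≈ 3.91 kHz.
On the return leg the submarine is a moving observer: f₂ = f₁ · (v − v_e)/v = 3.91 × 1500/1506 ≈ 3.90 kHz.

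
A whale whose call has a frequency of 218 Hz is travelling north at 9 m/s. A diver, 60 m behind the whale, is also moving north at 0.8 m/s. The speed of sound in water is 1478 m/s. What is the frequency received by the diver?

The diver is behind, so the whale is moving away from it while the diver is moving toward the whale.
Both move, so f' = f · (v + v_o)/(v + v_s).
f' = 218 × (1478 + 0.8)/(1478 + 9) = 218 × 1478.8/1487 ≈ 217 Hz.

217 Hz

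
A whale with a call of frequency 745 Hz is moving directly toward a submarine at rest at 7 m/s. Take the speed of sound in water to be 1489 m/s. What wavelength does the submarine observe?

1.99 m

Moving source, stationary observer: f' = f · v/(v − v_s) since the source is approaching.
f' = 745 × 1489/(1489 − 7) ≈ 749 Hz.
λ' = v/f' = 1489/748.519 ≈ 1.99 m.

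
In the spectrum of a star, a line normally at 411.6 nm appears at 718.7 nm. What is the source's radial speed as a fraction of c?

λ'/λ₀ = 1.7461 > 1 (redshift), so the source is receding.
λ'/λ₀ = √((1 + β)/(1 − β)) for a receding source ⇒ β = (r² − 1)/(r² + 1) with r = λ'/λ₀.
β = (3.0489 − 1)/(3.0489 + 1) ≈ 0.506.

0.506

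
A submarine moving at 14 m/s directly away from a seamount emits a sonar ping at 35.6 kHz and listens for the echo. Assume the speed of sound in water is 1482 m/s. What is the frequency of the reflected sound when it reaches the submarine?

The seamount receives the sound from a moving source: f₁ = f₀ · v/(v + v_e) = 35.6 × 1482/1496 ≈ 35.3 kHz.
On the return leg the submarine is a moving observer: f₂ = f₁ · (v − v_e)/v = 35.3 × 1468/1482 ≈ 34.9 kHz.

34.9 kHz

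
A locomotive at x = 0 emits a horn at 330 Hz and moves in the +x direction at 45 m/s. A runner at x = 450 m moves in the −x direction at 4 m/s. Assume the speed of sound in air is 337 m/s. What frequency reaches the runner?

385 Hz

The observer lies on the +x side, so the source is heading toward the observer and the observer is heading toward the source.
General Doppler shift: f' = f · (v + v_o)/(v − v_s).
f' = 330 × (337 + 4)/(337 − 45) = 330 × 341/292 ≈ 385 Hz.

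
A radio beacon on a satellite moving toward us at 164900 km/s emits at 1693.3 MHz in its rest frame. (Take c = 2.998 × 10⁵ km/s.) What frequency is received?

β = v/c = 164900/299800 = 0.5500.
Relativistic Doppler for frequency: f' = f₀ · √((1 + β)/(1 − β)).
f' = 1693.3 × √(1.5500/0.4500) = 1693.3 × 1.85601 ≈ 3142.8 MHz.

3142.8 MHz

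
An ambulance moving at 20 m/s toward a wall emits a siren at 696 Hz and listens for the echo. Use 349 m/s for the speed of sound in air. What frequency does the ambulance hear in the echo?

781 Hz

The wall receives the sound from a moving source: f₁ = f₀ · v/(v − v_e) = 696 × 349/329 ≈ 738 Hz.
On the return leg the ambulance is a moving observer: f₂ = f₁ · (v + v_e)/v = 738 × 369/349 ≈ 781 Hz.
Equivalently f₂ = f₀ · (v + v_e)/(v − v_e).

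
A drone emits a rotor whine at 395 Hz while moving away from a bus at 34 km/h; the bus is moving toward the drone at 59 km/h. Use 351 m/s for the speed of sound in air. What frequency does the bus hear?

403 Hz

34 km/h = 9.444 m/s; 59 km/h = 16.39 m/s.
General Doppler shift: f' = f · (v + v_o)/(v + v_s).
f' = 395 × (351 + 16.39)/(351 + 9.444) = 395 × 367.39/360.44 ≈ 403 Hz.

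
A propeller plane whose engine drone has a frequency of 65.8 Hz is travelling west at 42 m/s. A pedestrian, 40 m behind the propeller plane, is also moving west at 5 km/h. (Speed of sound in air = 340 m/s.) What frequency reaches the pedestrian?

58.8 Hz

5 km/h = 1.389 m/s.
The pedestrian is behind, so the propeller plane is moving away from it while the pedestrian is moving toward the propeller plane.
Both move, so f' = f · (v + v_o)/(v + v_s).
f' = 65.8 × (340 + 1.389)/(340 + 42) = 65.8 × 341.39/382 ≈ 58.8 Hz.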